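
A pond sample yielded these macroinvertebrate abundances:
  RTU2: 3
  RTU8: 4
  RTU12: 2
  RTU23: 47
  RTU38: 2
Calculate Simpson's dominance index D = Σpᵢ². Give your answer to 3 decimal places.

Total N = 3+4+2+47+2 = 58, so the proportions are 0.05172, 0.06897, 0.03448, 0.81034, 0.03448 (working shown to 5 dp, full precision carried).
D = 0.05172² + 0.06897² + 0.03448² + 0.81034² + 0.03448² = 0.00268 + 0.00476 + 0.00119 + 0.65666 + 0.00119 = 0.66647.
To 3 decimal places, D = 0.666.

0.666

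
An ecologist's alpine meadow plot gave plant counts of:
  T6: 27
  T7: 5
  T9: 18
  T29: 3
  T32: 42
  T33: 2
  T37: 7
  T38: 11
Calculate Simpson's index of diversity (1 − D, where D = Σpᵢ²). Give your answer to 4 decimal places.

0.7713

Total N = 27+5+18+3+42+2+7+11 = 115, so the proportions are 0.234783, 0.043478, 0.156522, 0.026087, 0.365217, 0.017391, 0.06087, 0.095652 (working shown to 6 dp, full precision carried).
D = 0.234783² + 0.043478² + 0.156522² + 0.026087² + 0.365217² + 0.017391² + 0.06087² + 0.095652² = 0.055123 + 0.001890 + 0.024499 + 0.000681 + 0.133384 + 0.000302 + 0.003705 + 0.009149 = 0.228733.
So 1 − D = 0.771267, i.e. 0.7713 to 4 decimal places.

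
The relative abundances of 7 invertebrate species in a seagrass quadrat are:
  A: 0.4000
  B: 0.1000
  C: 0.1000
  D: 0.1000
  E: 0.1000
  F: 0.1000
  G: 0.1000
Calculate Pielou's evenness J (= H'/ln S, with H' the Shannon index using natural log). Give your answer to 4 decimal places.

H' = −Σ pᵢ ln pᵢ = −((-0.366516) + (-0.230259) + (-0.230259) + (-0.230259) + (-0.230259) + (-0.230259) + (-0.230259)) = 1.748067 (working shown to 6 dp, full precision carried).
With S = 7 species, ln S = 1.945910, so J = 1.748067/1.945910 = 0.898329, i.e. 0.8983 to 4 decimal places.

0.8983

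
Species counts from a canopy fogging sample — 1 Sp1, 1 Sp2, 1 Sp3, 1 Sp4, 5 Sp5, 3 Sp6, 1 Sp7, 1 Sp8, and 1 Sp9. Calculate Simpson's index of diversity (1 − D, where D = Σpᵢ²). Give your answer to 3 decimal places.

0.818

Total N = 1+1+1+1+5+3+1+1+1 = 15, so the proportions are 0.06667, 0.06667, 0.06667, 0.06667, 0.33333, 0.2, 0.06667, 0.06667, 0.06667 (working shown to 5 dp, full precision carried).
D = 0.06667² + 0.06667² + 0.06667² + 0.06667² + 0.33333² + 0.2² + 0.06667² + 0.06667² + 0.06667² = 0.00444 + 0.00444 + 0.00444 + 0.00444 + 0.11111 + 0.04000 + 0.00444 + 0.00444 + 0.00444 = 0.18222.
So 1 − D = 0.81778, i.e. 0.818 to 3 decimal places.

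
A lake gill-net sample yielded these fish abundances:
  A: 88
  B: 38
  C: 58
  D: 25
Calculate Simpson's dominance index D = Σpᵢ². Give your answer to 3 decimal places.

Total N = 88+38+58+25 = 209, so the proportions are 0.42105, 0.18182, 0.27751, 0.11962 (working shown to 5 dp, full precision carried).
D = 0.42105² + 0.18182² + 0.27751² + 0.11962² = 0.17729 + 0.03306 + 0.07701 + 0.01431 = 0.30166.
To 3 decimal places, D = 0.302.

0.302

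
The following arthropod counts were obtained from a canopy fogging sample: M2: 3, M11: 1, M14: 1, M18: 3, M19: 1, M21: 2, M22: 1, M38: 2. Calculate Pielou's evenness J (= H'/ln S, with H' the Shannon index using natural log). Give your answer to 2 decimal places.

Total N = 3+1+1+3+1+2+1+2 = 14, so the proportions are 0.2143, 0.0714, 0.0714, 0.2143, 0.0714, 0.1429, 0.0714, 0.1429 (working shown to 4 dp, full precision carried).
H' = −Σ pᵢ ln pᵢ = −((-0.3301) + (-0.1885) + (-0.1885) + (-0.3301) + (-0.1885) + (-0.2780) + (-0.1885) + (-0.2780)) = 1.9702.
With S = 8 species, ln S = 2.0794, so J = 1.9702/2.0794 = 0.9475, i.e. 0.95 to 2 decimal places.

0.95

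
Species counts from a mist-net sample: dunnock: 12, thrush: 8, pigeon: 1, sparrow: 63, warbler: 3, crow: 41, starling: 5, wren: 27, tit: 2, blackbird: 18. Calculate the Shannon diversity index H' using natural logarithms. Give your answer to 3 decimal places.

1.785

Total N = 12+8+1+63+3+41+5+27+2+18 = 180, so the proportions are 0.06667, 0.04444, 0.00556, 0.35, 0.01667, 0.22778, 0.02778, 0.15, 0.01111, 0.1 (working shown to 5 dp, full precision carried).
Each pᵢ ln pᵢ term: 0.06667×(-2.70805)=-0.18054, 0.04444×(-3.11352)=-0.13838, 0.00556×(-5.19296)=-0.02885, 0.35×(-1.04982)=-0.36744, 0.01667×(-4.09434)=-0.06824, 0.22778×(-1.47938)=-0.33697, 0.02778×(-3.58352)=-0.09954, 0.15×(-1.89712)=-0.28457, 0.01111×(-4.49981)=-0.05000, 0.1×(-2.30259)=-0.23026.
Sum = -1.78478, so H' = 1.785.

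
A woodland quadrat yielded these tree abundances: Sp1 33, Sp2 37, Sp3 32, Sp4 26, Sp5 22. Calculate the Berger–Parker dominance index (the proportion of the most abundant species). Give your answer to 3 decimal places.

0.247

Total N = 33+37+32+26+22 = 150, so the proportions are 0.22, 0.24667, 0.21333, 0.17333, 0.14667 (working shown to 5 dp, full precision carried).
The largest proportion is 0.24667, i.e. d = 0.247 to 3 decimal places.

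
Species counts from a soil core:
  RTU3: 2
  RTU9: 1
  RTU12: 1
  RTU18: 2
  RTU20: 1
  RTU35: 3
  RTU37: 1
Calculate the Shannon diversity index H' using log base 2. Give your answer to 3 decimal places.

Total N = 2+1+1+2+1+3+1 = 11, so the proportions are 0.18182, 0.09091, 0.09091, 0.18182, 0.09091, 0.27273, 0.09091 (working shown to 5 dp, full precision carried).
Each pᵢ log₂ pᵢ term: 0.18182×(-2.45943)=-0.44717, 0.09091×(-3.45943)=-0.31449, 0.09091×(-3.45943)=-0.31449, 0.18182×(-2.45943)=-0.44717, 0.09091×(-3.45943)=-0.31449, 0.27273×(-1.87447)=-0.51122, 0.09091×(-3.45943)=-0.31449.
Sum = -2.66353, so H' = 2.664.

2.664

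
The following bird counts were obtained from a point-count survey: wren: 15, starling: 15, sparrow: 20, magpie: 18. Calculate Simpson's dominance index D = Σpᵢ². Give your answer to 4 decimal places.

Total N = 15+15+20+18 = 68, so the proportions are 0.220588, 0.220588, 0.294118, 0.264706 (working shown to 6 dp, full precision carried).
D = 0.220588² + 0.220588² + 0.294118² + 0.264706² = 0.048659 + 0.048659 + 0.086505 + 0.070069 = 0.253893.
To 4 decimal places, D = 0.2539.

0.2539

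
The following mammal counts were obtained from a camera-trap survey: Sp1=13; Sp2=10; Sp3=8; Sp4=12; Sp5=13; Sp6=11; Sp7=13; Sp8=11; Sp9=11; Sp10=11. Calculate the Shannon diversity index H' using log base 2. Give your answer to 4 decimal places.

Total N = 13+10+8+12+13+11+13+11+11+11 = 113, so the proportions are 0.115044, 0.088496, 0.070796, 0.106195, 0.115044, 0.097345, 0.115044, 0.097345, 0.097345, 0.097345 (working shown to 6 dp, full precision carried).
Each pᵢ log₂ pᵢ term: 0.115044×(-3.119739)=-0.358908, 0.088496×(-3.498251)=-0.309580, 0.070796×(-3.820179)=-0.270455, 0.106195×(-3.235216)=-0.343563, 0.115044×(-3.119739)=-0.358908, 0.097345×(-3.360747)=-0.327152, 0.115044×(-3.119739)=-0.358908, 0.097345×(-3.360747)=-0.327152, 0.097345×(-3.360747)=-0.327152, 0.097345×(-3.360747)=-0.327152.
Sum = -3.308931, so H' = 3.3089.

3.3089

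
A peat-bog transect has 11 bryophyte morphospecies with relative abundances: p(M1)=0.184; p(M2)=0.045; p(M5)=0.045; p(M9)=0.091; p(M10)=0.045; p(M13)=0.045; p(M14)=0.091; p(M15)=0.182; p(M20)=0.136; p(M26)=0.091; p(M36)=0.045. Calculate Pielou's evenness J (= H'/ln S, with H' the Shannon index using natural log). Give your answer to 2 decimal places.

0.94

H' = −Σ pᵢ ln pᵢ = −((-0.3115) + (-0.1395) + (-0.1395) + (-0.2181) + (-0.1395) + (-0.1395) + (-0.2181) + (-0.3101) + (-0.2713) + (-0.2181) + (-0.1395)) = 2.2450 (working shown to 4 dp, full precision carried).
With S = 11 species, ln S = 2.3979, so J = 2.2450/2.3979 = 0.9362, i.e. 0.94 to 2 decimal places.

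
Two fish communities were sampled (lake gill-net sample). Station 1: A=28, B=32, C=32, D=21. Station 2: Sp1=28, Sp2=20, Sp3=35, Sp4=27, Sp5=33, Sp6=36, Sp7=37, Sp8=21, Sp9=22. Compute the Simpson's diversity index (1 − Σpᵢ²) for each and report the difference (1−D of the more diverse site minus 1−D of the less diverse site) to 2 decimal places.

Station 1: N=113, proportions 0.2478, 0.2832, 0.2832, 0.1858, giving 1−D = 0.7437 (working shown to 4 dp, full precision carried).
Station 2: N=259, proportions 0.1081, 0.0772, 0.1351, 0.1042, 0.1274, 0.139, 0.1429, 0.0811, 0.0849, giving 1−D = 0.8835.
Difference = |0.7437 − 0.8835| = 0.1398, i.e. 0.14 to 2 decimal places.

0.14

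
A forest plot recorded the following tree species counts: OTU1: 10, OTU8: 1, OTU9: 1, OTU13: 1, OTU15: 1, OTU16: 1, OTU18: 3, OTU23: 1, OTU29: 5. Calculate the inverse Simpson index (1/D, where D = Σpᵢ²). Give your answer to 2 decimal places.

Total N = 10+1+1+1+1+1+3+1+5 = 24, so the proportions are 0.416667, 0.041667, 0.041667, 0.041667, 0.041667, 0.041667, 0.125, 0.041667, 0.208333 (working shown to 6 dp, full precision carried).
D = 0.416667² + 0.041667² + 0.041667² + 0.041667² + 0.041667² + 0.041667² + 0.125² + 0.041667² + 0.208333² = 0.173611 + 0.001736 + 0.001736 + 0.001736 + 0.001736 + 0.001736 + 0.015625 + 0.001736 + 0.043403 = 0.243056.
So 1/D = 4.1143, i.e. 4.11 to 2 decimal places.

4.11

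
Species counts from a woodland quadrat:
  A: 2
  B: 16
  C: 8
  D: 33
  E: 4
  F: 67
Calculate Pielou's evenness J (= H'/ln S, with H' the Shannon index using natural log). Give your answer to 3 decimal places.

Total N = 2+16+8+33+4+67 = 130, so the proportions are 0.01538, 0.12308, 0.06154, 0.25385, 0.03077, 0.51538 (working shown to 5 dp, full precision carried).
H' = −Σ pᵢ ln pᵢ = −((-0.06422) + (-0.25784) + (-0.17157) + (-0.34803) + (-0.10712) + (-0.34162)) = 1.29040.
With S = 6 species, ln S = 1.79176, so J = 1.29040/1.79176 = 0.72019, i.e. 0.720 to 3 decimal places.

0.720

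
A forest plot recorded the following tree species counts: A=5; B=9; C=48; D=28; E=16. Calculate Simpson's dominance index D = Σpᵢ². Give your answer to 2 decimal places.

0.31

Total N = 5+9+48+28+16 = 106, so the proportions are 0.0472, 0.0849, 0.4528, 0.2642, 0.1509 (working shown to 4 dp, full precision carried).
D = 0.0472² + 0.0849² + 0.4528² + 0.2642² + 0.1509² = 0.0022 + 0.0072 + 0.2051 + 0.0698 + 0.0228 = 0.3070.
To 2 decimal places, D = 0.31.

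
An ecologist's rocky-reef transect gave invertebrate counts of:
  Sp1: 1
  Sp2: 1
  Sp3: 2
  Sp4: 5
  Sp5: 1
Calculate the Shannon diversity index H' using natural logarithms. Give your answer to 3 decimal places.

1.359

Total N = 1+1+2+5+1 = 10, so the proportions are 0.1, 0.1, 0.2, 0.5, 0.1 (working shown to 5 dp, full precision carried).
Each pᵢ ln pᵢ term: 0.1×(-2.30259)=-0.23026, 0.1×(-2.30259)=-0.23026, 0.2×(-1.60944)=-0.32189, 0.5×(-0.69315)=-0.34657, 0.1×(-2.30259)=-0.23026.
Sum = -1.35924, so H' = 1.359.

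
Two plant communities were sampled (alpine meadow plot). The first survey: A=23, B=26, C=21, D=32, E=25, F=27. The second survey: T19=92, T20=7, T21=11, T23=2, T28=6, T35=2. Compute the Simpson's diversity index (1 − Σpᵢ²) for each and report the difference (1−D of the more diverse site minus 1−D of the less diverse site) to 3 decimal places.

0.433

The first survey: N=154, proportions 0.1493506, 0.1688312, 0.1363636, 0.2077922, 0.1623377, 0.1753247, giving 1−D = 0.8303255 (working shown to 7 dp, full precision carried).
The second survey: N=120, proportions 0.7666667, 0.0583333, 0.0916667, 0.0166667, 0.05, 0.0166667, giving 1−D = 0.3973611.
Difference = |0.8303255 − 0.3973611| = 0.4329644, i.e. 0.433 to 3 decimal places.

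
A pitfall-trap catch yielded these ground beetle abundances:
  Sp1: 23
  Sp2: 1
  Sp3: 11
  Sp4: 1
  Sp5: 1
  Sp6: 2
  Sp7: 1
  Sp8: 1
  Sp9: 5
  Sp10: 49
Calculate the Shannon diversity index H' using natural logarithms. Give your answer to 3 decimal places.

Total N = 23+1+11+1+1+2+1+1+5+49 = 95, so the proportions are 0.24211, 0.01053, 0.11579, 0.01053, 0.01053, 0.02105, 0.01053, 0.01053, 0.05263, 0.51579 (working shown to 5 dp, full precision carried).
Each pᵢ ln pᵢ term: 0.24211×(-1.41838)=-0.34340, 0.01053×(-4.55388)=-0.04794, 0.11579×(-2.15598)=-0.24964, 0.01053×(-4.55388)=-0.04794, 0.01053×(-4.55388)=-0.04794, 0.02105×(-3.86073)=-0.08128, 0.01053×(-4.55388)=-0.04794, 0.01053×(-4.55388)=-0.04794, 0.05263×(-2.94444)=-0.15497, 0.51579×(-0.66206)=-0.34148.
Sum = -1.41045, so H' = 1.410.

1.410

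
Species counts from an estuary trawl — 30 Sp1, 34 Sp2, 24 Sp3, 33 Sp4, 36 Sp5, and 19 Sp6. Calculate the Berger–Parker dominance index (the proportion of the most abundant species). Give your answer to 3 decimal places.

Total N = 30+34+24+33+36+19 = 176, so the proportions are 0.17045, 0.19318, 0.13636, 0.1875, 0.20455, 0.10795 (working shown to 5 dp, full precision carried).
The largest proportion is 0.20455, i.e. d = 0.205 to 3 decimal places.

0.205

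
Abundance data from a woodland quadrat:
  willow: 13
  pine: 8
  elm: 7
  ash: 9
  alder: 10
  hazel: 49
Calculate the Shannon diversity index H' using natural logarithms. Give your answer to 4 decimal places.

Total N = 13+8+7+9+10+49 = 96, so the proportions are 0.135417, 0.083333, 0.072917, 0.09375, 0.104167, 0.510417 (working shown to 6 dp, full precision carried).
Each pᵢ ln pᵢ term: 0.135417×(-1.999399)=-0.270752, 0.083333×(-2.484907)=-0.207076, 0.072917×(-2.618438)=-0.190928, 0.09375×(-2.367124)=-0.221918, 0.104167×(-2.261763)=-0.235600, 0.510417×(-0.672528)=-0.343269.
Sum = -1.469543, so H' = 1.4695.

1.4695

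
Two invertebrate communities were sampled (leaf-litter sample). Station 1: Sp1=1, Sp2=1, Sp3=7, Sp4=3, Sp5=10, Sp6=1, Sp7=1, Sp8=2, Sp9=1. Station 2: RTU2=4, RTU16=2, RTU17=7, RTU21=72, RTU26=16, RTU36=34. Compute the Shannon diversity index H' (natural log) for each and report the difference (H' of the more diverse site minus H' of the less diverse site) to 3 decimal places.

Station 1: N=27, proportions 0.03704, 0.03704, 0.25926, 0.11111, 0.37037, 0.03704, 0.03704, 0.07407, 0.03704, giving H' = 1.76512 (working shown to 5 dp, full precision carried).
Station 2: N=135, proportions 0.02963, 0.01481, 0.05185, 0.53333, 0.11852, 0.25185, giving H' = 1.25542.
Difference = |1.76512 − 1.25542| = 0.50970, i.e. 0.510 to 3 decimal places.

0.510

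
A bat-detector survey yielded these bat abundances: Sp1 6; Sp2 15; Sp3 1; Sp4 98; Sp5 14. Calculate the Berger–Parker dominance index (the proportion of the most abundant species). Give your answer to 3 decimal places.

0.731

Total N = 6+15+1+98+14 = 134, so the proportions are 0.04478, 0.11194, 0.00746, 0.73134, 0.10448 (working shown to 5 dp, full precision carried).
The largest proportion is 0.73134, i.e. d = 0.731 to 3 decimal places.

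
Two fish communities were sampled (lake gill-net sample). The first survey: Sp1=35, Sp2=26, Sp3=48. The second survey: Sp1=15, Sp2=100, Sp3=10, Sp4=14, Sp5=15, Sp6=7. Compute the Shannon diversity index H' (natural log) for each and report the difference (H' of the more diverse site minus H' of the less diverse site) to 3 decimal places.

The first survey: N=109, proportions 0.3211, 0.23853, 0.44037, giving H' = 1.06781 (working shown to 5 dp, full precision carried).
The second survey: N=161, proportions 0.09317, 0.62112, 0.06211, 0.08696, 0.09317, 0.04348, giving H' = 1.25934.
Difference = |1.06781 − 1.25934| = 0.19153, i.e. 0.192 to 3 decimal places.

0.192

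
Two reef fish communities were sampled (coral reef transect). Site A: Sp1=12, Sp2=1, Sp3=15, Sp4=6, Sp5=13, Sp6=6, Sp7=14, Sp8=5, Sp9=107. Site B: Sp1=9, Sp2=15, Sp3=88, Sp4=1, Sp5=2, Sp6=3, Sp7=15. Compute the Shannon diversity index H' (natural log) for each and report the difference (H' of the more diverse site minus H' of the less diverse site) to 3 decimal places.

Site A: N=179, proportions 0.06704, 0.00559, 0.0838, 0.03352, 0.07263, 0.03352, 0.07821, 0.02793, 0.59777, giving H' = 1.44285 (working shown to 5 dp, full precision carried).
Site B: N=133, proportions 0.06767, 0.11278, 0.66165, 0.00752, 0.01504, 0.02256, 0.11278, giving H' = 1.13317.
Difference = |1.44285 − 1.13317| = 0.30968, i.e. 0.310 to 3 decimal places.

0.310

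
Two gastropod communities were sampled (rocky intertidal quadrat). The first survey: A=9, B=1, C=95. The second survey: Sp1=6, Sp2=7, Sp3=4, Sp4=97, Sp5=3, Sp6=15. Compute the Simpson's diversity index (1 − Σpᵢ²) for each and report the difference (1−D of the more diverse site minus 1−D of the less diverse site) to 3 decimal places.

The first survey: N=105, proportions 0.08571, 0.00952, 0.90476, giving 1−D = 0.17397 (working shown to 5 dp, full precision carried).
The second survey: N=132, proportions 0.04545, 0.05303, 0.0303, 0.73485, 0.02273, 0.11364, giving 1−D = 0.44077.
Difference = |0.17397 − 0.44077| = 0.26680, i.e. 0.267 to 3 decimal places.

0.267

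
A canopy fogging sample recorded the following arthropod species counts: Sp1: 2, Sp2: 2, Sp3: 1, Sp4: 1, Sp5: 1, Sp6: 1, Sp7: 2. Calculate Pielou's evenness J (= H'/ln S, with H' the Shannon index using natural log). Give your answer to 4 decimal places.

0.9696

Total N = 2+2+1+1+1+1+2 = 10, so the proportions are 0.2, 0.2, 0.1, 0.1, 0.1, 0.1, 0.2 (working shown to 6 dp, full precision carried).
H' = −Σ pᵢ ln pᵢ = −((-0.321888) + (-0.321888) + (-0.230259) + (-0.230259) + (-0.230259) + (-0.230259) + (-0.321888)) = 1.886697.
With S = 7 species, ln S = 1.945910, so J = 1.886697/1.945910 = 0.969570, i.e. 0.9696 to 4 decimal places.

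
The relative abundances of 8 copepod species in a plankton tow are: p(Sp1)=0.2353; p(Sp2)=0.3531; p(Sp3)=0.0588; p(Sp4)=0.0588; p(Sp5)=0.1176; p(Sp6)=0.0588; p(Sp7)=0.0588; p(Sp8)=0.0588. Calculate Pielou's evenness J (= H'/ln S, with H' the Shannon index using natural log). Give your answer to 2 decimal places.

0.86

H' = −Σ pᵢ ln pᵢ = −((-0.3405) + (-0.3676) + (-0.1666) + (-0.1666) + (-0.2517) + (-0.1666) + (-0.1666) + (-0.1666)) = 1.7928 (working shown to 4 dp, full precision carried).
With S = 8 species, ln S = 2.0794, so J = 1.7928/2.0794 = 0.8622, i.e. 0.86 to 2 decimal places.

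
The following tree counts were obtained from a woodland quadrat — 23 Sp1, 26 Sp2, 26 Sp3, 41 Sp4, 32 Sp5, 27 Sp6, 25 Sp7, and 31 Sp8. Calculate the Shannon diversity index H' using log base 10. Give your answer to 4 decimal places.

0.8960

Total N = 23+26+26+41+32+27+25+31 = 231, so the proportions are 0.099567, 0.112554, 0.112554, 0.177489, 0.138528, 0.116883, 0.108225, 0.134199 (working shown to 6 dp, full precision carried).
Each pᵢ log₁₀ pᵢ term: 0.099567×(-1.001884)=-0.099755, 0.112554×(-0.948639)=-0.106773, 0.112554×(-0.948639)=-0.106773, 0.177489×(-0.750828)=-0.133264, 0.138528×(-0.858462)=-0.118921, 0.116883×(-0.932248)=-0.108964, 0.108225×(-0.965672)=-0.104510, 0.134199×(-0.872250)=-0.117055.
Sum = -0.896015, so H' = 0.8960.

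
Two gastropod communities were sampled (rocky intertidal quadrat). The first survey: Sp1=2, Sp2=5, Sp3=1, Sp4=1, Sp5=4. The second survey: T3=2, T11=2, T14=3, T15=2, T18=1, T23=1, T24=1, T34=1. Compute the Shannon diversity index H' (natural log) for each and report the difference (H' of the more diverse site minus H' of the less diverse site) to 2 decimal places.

0.58

The first survey: N=13, proportions 0.1538, 0.3846, 0.0769, 0.0769, 0.3077, giving H' = 1.4127 (working shown to 4 dp, full precision carried).
The second survey: N=13, proportions 0.1538, 0.1538, 0.2308, 0.1538, 0.0769, 0.0769, 0.0769, 0.0769, giving H' = 1.9915.
Difference = |1.4127 − 1.9915| = 0.5788, i.e. 0.58 to 2 decimal places.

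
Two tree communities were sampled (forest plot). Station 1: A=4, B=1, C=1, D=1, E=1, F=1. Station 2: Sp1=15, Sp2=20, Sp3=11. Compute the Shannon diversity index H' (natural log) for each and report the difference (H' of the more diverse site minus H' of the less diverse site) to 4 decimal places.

Station 1: N=9, proportions 0.444444, 0.111111, 0.111111, 0.111111, 0.111111, 0.111111, giving H' = 1.581094 (working shown to 6 dp, full precision carried).
Station 2: N=46, proportions 0.326087, 0.434783, 0.23913, giving H' = 1.069680.
Difference = |1.581094 − 1.069680| = 0.511414, i.e. 0.5114 to 4 decimal places.

0.5114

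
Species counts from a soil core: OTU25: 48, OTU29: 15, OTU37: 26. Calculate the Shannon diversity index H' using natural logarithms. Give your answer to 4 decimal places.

Total N = 48+15+26 = 89, so the proportions are 0.539326, 0.168539, 0.292135 (working shown to 6 dp, full precision carried).
Each pᵢ ln pᵢ term: 0.539326×(-0.617435)=-0.332999, 0.168539×(-1.780586)=-0.300099, 0.292135×(-1.230540)=-0.359484.
Sum = -0.992581, so H' = 0.9926.

0.9926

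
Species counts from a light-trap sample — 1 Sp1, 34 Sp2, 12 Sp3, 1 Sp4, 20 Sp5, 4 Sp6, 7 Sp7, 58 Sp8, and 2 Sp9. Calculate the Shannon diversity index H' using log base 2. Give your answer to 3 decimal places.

Total N = 1+34+12+1+20+4+7+58+2 = 139, so the proportions are 0.00719, 0.2446, 0.08633, 0.00719, 0.14388, 0.02878, 0.05036, 0.41727, 0.01439 (working shown to 5 dp, full precision carried).
Each pᵢ log₂ pᵢ term: 0.00719×(-7.11894)=-0.05122, 0.2446×(-2.03148)=-0.49691, 0.08633×(-3.53398)=-0.30509, 0.00719×(-7.11894)=-0.05122, 0.14388×(-2.79701)=-0.40245, 0.02878×(-5.11894)=-0.14731, 0.05036×(-4.31159)=-0.21713, 0.41727×(-1.26096)=-0.52616, 0.01439×(-6.11894)=-0.08804.
Sum = -2.28551, so H' = 2.286.

2.286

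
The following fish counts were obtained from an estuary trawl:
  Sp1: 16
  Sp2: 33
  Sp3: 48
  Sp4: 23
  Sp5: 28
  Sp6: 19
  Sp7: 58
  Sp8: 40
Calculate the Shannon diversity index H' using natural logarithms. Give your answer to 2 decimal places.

1.99

Total N = 16+33+48+23+28+19+58+40 = 265, so the proportions are 0.0604, 0.1245, 0.1811, 0.0868, 0.1057, 0.0717, 0.2189, 0.1509 (working shown to 4 dp, full precision carried).
Each pᵢ ln pᵢ term: 0.0604×(-2.8071)=-0.1695, 0.1245×(-2.0832)=-0.2594, 0.1811×(-1.7085)=-0.3095, 0.0868×(-2.4442)=-0.2121, 0.1057×(-2.2475)=-0.2375, 0.0717×(-2.6353)=-0.1889, 0.2189×(-1.5193)=-0.3325, 0.1509×(-1.8909)=-0.2854.
Sum = -1.9949, so H' = 1.99.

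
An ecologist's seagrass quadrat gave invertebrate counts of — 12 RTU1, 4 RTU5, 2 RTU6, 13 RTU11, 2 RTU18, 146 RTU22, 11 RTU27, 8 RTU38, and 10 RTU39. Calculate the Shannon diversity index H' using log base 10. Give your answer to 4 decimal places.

Total N = 12+4+2+13+2+146+11+8+10 = 208, so the proportions are 0.057692, 0.019231, 0.009615, 0.0625, 0.009615, 0.701923, 0.052885, 0.038462, 0.048077 (working shown to 6 dp, full precision carried).
Each pᵢ log₁₀ pᵢ term: 0.057692×(-1.238882)=-0.071474, 0.019231×(-1.716003)=-0.033000, 0.009615×(-2.017033)=-0.019395, 0.0625×(-1.204120)=-0.075257, 0.009615×(-2.017033)=-0.019395, 0.701923×(-0.153710)=-0.107893, 0.052885×(-1.276671)=-0.067516, 0.038462×(-1.414973)=-0.054422, 0.048077×(-1.318063)=-0.063368.
Sum = -0.511720, so H' = 0.5117.

0.5117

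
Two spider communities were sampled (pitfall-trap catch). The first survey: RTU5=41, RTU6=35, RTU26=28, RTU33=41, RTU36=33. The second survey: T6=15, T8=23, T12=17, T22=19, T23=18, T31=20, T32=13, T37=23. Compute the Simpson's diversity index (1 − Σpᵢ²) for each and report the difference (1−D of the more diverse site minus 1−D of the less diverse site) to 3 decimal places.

0.075

The first survey: N=178, proportions 0.23034, 0.19663, 0.1573, 0.23034, 0.18539, giving 1−D = 0.79611 (working shown to 5 dp, full precision carried).
The second survey: N=148, proportions 0.10135, 0.15541, 0.11486, 0.12838, 0.12162, 0.13514, 0.08784, 0.15541, giving 1−D = 0.87098.
Difference = |0.79611 − 0.87098| = 0.07487, i.e. 0.075 to 3 decimal places.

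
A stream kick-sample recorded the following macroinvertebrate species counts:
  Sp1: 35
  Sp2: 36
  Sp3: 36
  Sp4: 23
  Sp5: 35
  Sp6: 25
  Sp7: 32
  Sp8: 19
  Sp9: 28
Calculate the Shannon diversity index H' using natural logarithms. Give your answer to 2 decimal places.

2.18

Total N = 35+36+36+23+35+25+32+19+28 = 269, so the proportions are 0.1301, 0.1338, 0.1338, 0.0855, 0.1301, 0.0929, 0.119, 0.0706, 0.1041 (working shown to 4 dp, full precision carried).
Each pᵢ ln pᵢ term: 0.1301×(-2.0394)=-0.2653, 0.1338×(-2.0112)=-0.2692, 0.1338×(-2.0112)=-0.2692, 0.0855×(-2.4592)=-0.2103, 0.1301×(-2.0394)=-0.2653, 0.0929×(-2.3758)=-0.2208, 0.119×(-2.1290)=-0.2533, 0.0706×(-2.6503)=-0.1872, 0.1041×(-2.2625)=-0.2355.
Sum = -2.1760, so H' = 2.18.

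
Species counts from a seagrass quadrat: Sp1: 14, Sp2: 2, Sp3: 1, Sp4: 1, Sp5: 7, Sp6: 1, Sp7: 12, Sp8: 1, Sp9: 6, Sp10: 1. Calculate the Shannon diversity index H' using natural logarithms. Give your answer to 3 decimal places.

1.817

Total N = 14+2+1+1+7+1+12+1+6+1 = 46, so the proportions are 0.30435, 0.04348, 0.02174, 0.02174, 0.15217, 0.02174, 0.26087, 0.02174, 0.13043, 0.02174 (working shown to 5 dp, full precision carried).
Each pᵢ ln pᵢ term: 0.30435×(-1.18958)=-0.36205, 0.04348×(-3.13549)=-0.13633, 0.02174×(-3.82864)=-0.08323, 0.02174×(-3.82864)=-0.08323, 0.15217×(-1.88273)=-0.28650, 0.02174×(-3.82864)=-0.08323, 0.26087×(-1.34373)=-0.35054, 0.02174×(-3.82864)=-0.08323, 0.13043×(-2.03688)=-0.26568, 0.02174×(-3.82864)=-0.08323.
Sum = -1.81725, so H' = 1.817.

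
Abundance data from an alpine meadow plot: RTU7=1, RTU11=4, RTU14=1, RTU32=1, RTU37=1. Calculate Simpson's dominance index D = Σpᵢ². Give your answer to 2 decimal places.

0.31

Total N = 1+4+1+1+1 = 8, so the proportions are 0.125, 0.5, 0.125, 0.125, 0.125 (working shown to 4 dp, full precision carried).
D = 0.125² + 0.5² + 0.125² + 0.125² + 0.125² = 0.0156 + 0.2500 + 0.0156 + 0.0156 + 0.0156 = 0.3125.
To 2 decimal places, D = 0.31.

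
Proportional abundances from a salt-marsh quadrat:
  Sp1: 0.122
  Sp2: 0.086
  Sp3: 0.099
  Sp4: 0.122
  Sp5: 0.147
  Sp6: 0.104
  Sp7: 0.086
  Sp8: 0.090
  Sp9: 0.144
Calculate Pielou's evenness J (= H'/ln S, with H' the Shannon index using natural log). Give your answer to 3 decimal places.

H' = −Σ pᵢ ln pᵢ = −((-0.25666) + (-0.21099) + (-0.22895) + (-0.25666) + (-0.28185) + (-0.23539) + (-0.21099) + (-0.21672) + (-0.27906)) = 2.17726 (working shown to 5 dp, full precision carried).
With S = 9 species, ln S = 2.19722, so J = 2.17726/2.19722 = 0.99092, i.e. 0.991 to 3 decimal places.

0.991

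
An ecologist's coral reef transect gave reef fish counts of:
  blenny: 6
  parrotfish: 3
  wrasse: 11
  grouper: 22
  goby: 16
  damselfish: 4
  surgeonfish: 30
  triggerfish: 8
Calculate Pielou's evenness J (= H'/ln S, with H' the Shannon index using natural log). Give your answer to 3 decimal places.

Total N = 6+3+11+22+16+4+30+8 = 100, so the proportions are 0.06, 0.03, 0.11, 0.22, 0.16, 0.04, 0.3, 0.08 (working shown to 5 dp, full precision carried).
H' = −Σ pᵢ ln pᵢ = −((-0.16880) + (-0.10520) + (-0.24280) + (-0.33311) + (-0.29321) + (-0.12876) + (-0.36119) + (-0.20206)) = 1.83513.
With S = 8 species, ln S = 2.07944, so J = 1.83513/2.07944 = 0.88251, i.e. 0.883 to 3 decimal places.

0.883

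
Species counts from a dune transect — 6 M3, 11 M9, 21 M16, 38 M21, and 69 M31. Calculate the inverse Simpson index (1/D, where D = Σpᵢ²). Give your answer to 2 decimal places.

3.09

Total N = 6+11+21+38+69 = 145, so the proportions are 0.04138, 0.07586, 0.14483, 0.26207, 0.47586 (working shown to 5 dp, full precision carried).
D = 0.04138² + 0.07586² + 0.14483² + 0.26207² + 0.47586² = 0.00171 + 0.00576 + 0.02098 + 0.06868 + 0.22644 = 0.32357.
So 1/D = 3.0905, i.e. 3.09 to 2 decimal places.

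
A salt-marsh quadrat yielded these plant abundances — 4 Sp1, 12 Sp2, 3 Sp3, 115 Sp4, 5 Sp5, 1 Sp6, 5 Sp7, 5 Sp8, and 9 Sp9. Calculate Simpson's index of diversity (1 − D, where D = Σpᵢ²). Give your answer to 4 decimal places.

Total N = 4+12+3+115+5+1+5+5+9 = 159, so the proportions are 0.025157, 0.075472, 0.018868, 0.72327, 0.031447, 0.006289, 0.031447, 0.031447, 0.056604 (working shown to 6 dp, full precision carried).
D = 0.025157² + 0.075472² + 0.018868² + 0.72327² + 0.031447² + 0.006289² + 0.031447² + 0.031447² + 0.056604² = 0.000633 + 0.005696 + 0.000356 + 0.523120 + 0.000989 + 0.000040 + 0.000989 + 0.000989 + 0.003204 = 0.536015.
So 1 − D = 0.463985, i.e. 0.4640 to 4 decimal places.

0.4640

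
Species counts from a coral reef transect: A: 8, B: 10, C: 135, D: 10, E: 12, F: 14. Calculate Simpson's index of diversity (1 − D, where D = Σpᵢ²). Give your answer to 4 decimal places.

Total N = 8+10+135+10+12+14 = 189, so the proportions are 0.042328, 0.05291, 0.714286, 0.05291, 0.063492, 0.074074 (working shown to 6 dp, full precision carried).
D = 0.042328² + 0.05291² + 0.714286² + 0.05291² + 0.063492² + 0.074074² = 0.001792 + 0.002799 + 0.510204 + 0.002799 + 0.004031 + 0.005487 = 0.527113.
So 1 − D = 0.472887, i.e. 0.4729 to 4 decimal places.

0.4729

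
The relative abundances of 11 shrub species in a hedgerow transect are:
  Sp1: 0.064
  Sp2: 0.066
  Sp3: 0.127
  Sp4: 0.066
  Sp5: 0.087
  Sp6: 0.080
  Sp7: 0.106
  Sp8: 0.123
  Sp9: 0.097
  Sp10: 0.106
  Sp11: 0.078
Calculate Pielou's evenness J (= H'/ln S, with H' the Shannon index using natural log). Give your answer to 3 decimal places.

0.988

H' = −Σ pᵢ ln pᵢ = −((-0.17593) + (-0.17939) + (-0.26207) + (-0.17939) + (-0.21244) + (-0.20206) + (-0.23790) + (-0.25776) + (-0.22631) + (-0.23790) + (-0.19898)) = 2.37013 (working shown to 5 dp, full precision carried).
With S = 11 species, ln S = 2.39790, so J = 2.37013/2.39790 = 0.98842, i.e. 0.988 to 3 decimal places.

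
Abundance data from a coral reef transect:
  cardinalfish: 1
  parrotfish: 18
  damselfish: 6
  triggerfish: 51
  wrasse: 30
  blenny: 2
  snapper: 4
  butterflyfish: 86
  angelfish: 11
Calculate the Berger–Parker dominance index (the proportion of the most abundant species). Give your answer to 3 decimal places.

0.411

Total N = 1+18+6+51+30+2+4+86+11 = 209, so the proportions are 0.00478, 0.08612, 0.02871, 0.24402, 0.14354, 0.00957, 0.01914, 0.41148, 0.05263 (working shown to 5 dp, full precision carried).
The largest proportion is 0.41148, i.e. d = 0.411 to 3 decimal places.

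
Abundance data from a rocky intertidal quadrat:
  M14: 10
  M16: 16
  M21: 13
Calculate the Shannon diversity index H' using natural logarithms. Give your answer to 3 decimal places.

Total N = 10+16+13 = 39, so the proportions are 0.25641, 0.41026, 0.33333 (working shown to 5 dp, full precision carried).
Each pᵢ ln pᵢ term: 0.25641×(-1.36098)=-0.34897, 0.41026×(-0.89097)=-0.36553, 0.33333×(-1.09861)=-0.36620.
Sum = -1.08070, so H' = 1.081.

1.081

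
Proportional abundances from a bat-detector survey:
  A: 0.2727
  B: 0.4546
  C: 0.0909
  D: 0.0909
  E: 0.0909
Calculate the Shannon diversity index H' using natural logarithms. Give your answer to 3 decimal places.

Each pᵢ ln pᵢ term (working shown to 5 dp, full precision carried): 0.2727×(-1.29938)=-0.35434, 0.4546×(-0.78834)=-0.35838, 0.0909×(-2.39800)=-0.21798, 0.0909×(-2.39800)=-0.21798, 0.0909×(-2.39800)=-0.21798.
Sum = -1.36665, so H' = 1.367.

1.367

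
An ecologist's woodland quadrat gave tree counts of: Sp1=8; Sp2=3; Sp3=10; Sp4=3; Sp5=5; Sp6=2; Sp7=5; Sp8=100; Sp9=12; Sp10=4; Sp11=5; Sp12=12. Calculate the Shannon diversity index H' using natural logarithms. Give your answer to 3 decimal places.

1.595

Total N = 8+3+10+3+5+2+5+100+12+4+5+12 = 169, so the proportions are 0.04734, 0.01775, 0.05917, 0.01775, 0.02959, 0.01183, 0.02959, 0.59172, 0.07101, 0.02367, 0.02959, 0.07101 (working shown to 5 dp, full precision carried).
Each pᵢ ln pᵢ term: 0.04734×(-3.05046)=-0.14440, 0.01775×(-4.03129)=-0.07156, 0.05917×(-2.82731)=-0.16730, 0.01775×(-4.03129)=-0.07156, 0.02959×(-3.52046)=-0.10416, 0.01183×(-4.43675)=-0.05251, 0.02959×(-3.52046)=-0.10416, 0.59172×(-0.52473)=-0.31049, 0.07101×(-2.64499)=-0.18781, 0.02367×(-3.74360)=-0.08861, 0.02959×(-3.52046)=-0.10416, 0.07101×(-2.64499)=-0.18781.
Sum = -1.59451, so H' = 1.595.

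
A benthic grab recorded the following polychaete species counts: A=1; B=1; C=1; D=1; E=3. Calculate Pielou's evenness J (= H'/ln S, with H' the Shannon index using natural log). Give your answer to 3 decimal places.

0.917

Total N = 1+1+1+1+3 = 7, so the proportions are 0.14286, 0.14286, 0.14286, 0.14286, 0.42857 (working shown to 5 dp, full precision carried).
H' = −Σ pᵢ ln pᵢ = −((-0.27799) + (-0.27799) + (-0.27799) + (-0.27799) + (-0.36313)) = 1.47508.
With S = 5 species, ln S = 1.60944, so J = 1.47508/1.60944 = 0.91652, i.e. 0.917 to 3 decimal places.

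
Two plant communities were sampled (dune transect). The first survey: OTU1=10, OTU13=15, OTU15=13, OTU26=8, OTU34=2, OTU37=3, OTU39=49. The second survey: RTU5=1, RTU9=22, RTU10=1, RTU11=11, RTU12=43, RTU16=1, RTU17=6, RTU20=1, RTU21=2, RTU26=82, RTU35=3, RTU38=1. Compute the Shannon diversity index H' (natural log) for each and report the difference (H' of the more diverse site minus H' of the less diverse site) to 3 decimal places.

The first survey: N=100, proportions 0.1, 0.15, 0.13, 0.08, 0.02, 0.03, 0.49, giving H' = 1.51509 (working shown to 5 dp, full precision carried).
The second survey: N=174, proportions 0.00575, 0.12644, 0.00575, 0.06322, 0.24713, 0.00575, 0.03448, 0.00575, 0.01149, 0.47126, 0.01724, 0.00575, giving H' = 1.52173.
Difference = |1.51509 − 1.52173| = 0.00664, i.e. 0.007 to 3 decimal places.

0.007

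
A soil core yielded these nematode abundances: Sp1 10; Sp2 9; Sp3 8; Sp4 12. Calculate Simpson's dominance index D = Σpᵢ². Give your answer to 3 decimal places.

Total N = 10+9+8+12 = 39, so the proportions are 0.25641, 0.23077, 0.20513, 0.30769 (working shown to 5 dp, full precision carried).
D = 0.25641² + 0.23077² + 0.20513² + 0.30769² = 0.06575 + 0.05325 + 0.04208 + 0.09467 = 0.25575.
To 3 decimal places, D = 0.256.

0.256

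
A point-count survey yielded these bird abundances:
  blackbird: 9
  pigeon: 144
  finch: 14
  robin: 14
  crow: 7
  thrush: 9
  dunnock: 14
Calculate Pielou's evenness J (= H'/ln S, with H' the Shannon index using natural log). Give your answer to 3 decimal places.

0.608

Total N = 9+144+14+14+7+9+14 = 211, so the proportions are 0.04265, 0.68246, 0.06635, 0.06635, 0.03318, 0.04265, 0.06635 (working shown to 5 dp, full precision carried).
H' = −Σ pᵢ ln pᵢ = −((-0.13456) + (-0.26073) + (-0.18000) + (-0.18000) + (-0.11299) + (-0.13456) + (-0.18000)) = 1.18283.
With S = 7 species, ln S = 1.94591, so J = 1.18283/1.94591 = 0.60785, i.e. 0.608 to 3 decimal places.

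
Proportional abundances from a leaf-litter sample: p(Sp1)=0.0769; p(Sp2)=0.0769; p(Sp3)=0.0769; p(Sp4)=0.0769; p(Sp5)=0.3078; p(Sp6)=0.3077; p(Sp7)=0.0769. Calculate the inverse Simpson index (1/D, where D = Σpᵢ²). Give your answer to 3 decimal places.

4.566

D = 0.0769² + 0.0769² + 0.0769² + 0.0769² + 0.3078² + 0.3077² + 0.0769² = 0.0059136 + 0.0059136 + 0.0059136 + 0.0059136 + 0.0947408 + 0.0946793 + 0.0059136 = 0.2189882 (working shown to 7 dp, full precision carried).
So 1/D = 4.56646, i.e. 4.566 to 3 decimal places.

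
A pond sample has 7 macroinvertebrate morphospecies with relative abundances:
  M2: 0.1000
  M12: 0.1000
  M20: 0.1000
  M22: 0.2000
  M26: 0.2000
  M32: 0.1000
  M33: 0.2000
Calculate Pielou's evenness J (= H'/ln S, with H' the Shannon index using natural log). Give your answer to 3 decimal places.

H' = −Σ pᵢ ln pᵢ = −((-0.23026) + (-0.23026) + (-0.23026) + (-0.32189) + (-0.32189) + (-0.23026) + (-0.32189)) = 1.88670 (working shown to 5 dp, full precision carried).
With S = 7 species, ln S = 1.94591, so J = 1.88670/1.94591 = 0.96957, i.e. 0.970 to 3 decimal places.

0.970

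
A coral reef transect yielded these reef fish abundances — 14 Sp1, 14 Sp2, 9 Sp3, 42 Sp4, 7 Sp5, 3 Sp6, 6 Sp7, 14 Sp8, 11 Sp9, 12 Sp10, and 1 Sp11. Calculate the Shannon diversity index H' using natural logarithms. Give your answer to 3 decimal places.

2.097

Total N = 14+14+9+42+7+3+6+14+11+12+1 = 133, so the proportions are 0.10526, 0.10526, 0.06767, 0.31579, 0.05263, 0.02256, 0.04511, 0.10526, 0.08271, 0.09023, 0.00752 (working shown to 5 dp, full precision carried).
Each pᵢ ln pᵢ term: 0.10526×(-2.25129)=-0.23698, 0.10526×(-2.25129)=-0.23698, 0.06767×(-2.69312)=-0.18224, 0.31579×(-1.15268)=-0.36400, 0.05263×(-2.94444)=-0.15497, 0.02256×(-3.79174)=-0.08553, 0.04511×(-3.09859)=-0.13979, 0.10526×(-2.25129)=-0.23698, 0.08271×(-2.49245)=-0.20614, 0.09023×(-2.40544)=-0.21703, 0.00752×(-4.89035)=-0.03677.
Sum = -2.09741, so H' = 2.097.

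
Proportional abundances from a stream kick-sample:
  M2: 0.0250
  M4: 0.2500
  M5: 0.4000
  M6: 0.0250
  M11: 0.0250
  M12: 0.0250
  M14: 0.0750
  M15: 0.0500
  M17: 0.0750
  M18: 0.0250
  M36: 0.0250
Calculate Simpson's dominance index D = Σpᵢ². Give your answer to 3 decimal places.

D = 0.025² + 0.25² + 0.4² + 0.025² + 0.025² + 0.025² + 0.075² + 0.05² + 0.075² + 0.025² + 0.025² = 0.00063 + 0.06250 + 0.16000 + 0.00063 + 0.00063 + 0.00063 + 0.00562 + 0.00250 + 0.00562 + 0.00063 + 0.00063 = 0.24000 (working shown to 5 dp, full precision carried).
To 3 decimal places, D = 0.240.

0.240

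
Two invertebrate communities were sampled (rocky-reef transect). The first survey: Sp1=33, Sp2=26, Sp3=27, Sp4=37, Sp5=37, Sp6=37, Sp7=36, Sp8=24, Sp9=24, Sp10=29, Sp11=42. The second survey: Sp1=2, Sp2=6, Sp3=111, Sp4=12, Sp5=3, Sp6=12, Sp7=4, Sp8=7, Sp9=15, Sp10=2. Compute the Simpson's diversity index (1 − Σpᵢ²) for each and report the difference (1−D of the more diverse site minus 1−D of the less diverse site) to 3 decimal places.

The first survey: N=352, proportions 0.09375, 0.07386, 0.0767, 0.10511, 0.10511, 0.10511, 0.10227, 0.06818, 0.06818, 0.08239, 0.11932, giving 1−D = 0.90594 (working shown to 5 dp, full precision carried).
The second survey: N=174, proportions 0.01149, 0.03448, 0.63793, 0.06897, 0.01724, 0.06897, 0.02299, 0.04023, 0.08621, 0.01149, giving 1−D = 0.57220.
Difference = |0.90594 − 0.57220| = 0.33374, i.e. 0.334 to 3 decimal places.

0.334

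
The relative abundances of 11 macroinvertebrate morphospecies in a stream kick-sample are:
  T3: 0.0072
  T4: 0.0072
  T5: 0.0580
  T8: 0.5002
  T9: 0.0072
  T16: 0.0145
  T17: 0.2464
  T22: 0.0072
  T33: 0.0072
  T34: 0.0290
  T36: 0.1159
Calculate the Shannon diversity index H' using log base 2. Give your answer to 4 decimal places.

2.0894

Each pᵢ log₂ pᵢ term (working shown to 6 dp, full precision carried): 0.0072×(-7.117787)=-0.051248, 0.0072×(-7.117787)=-0.051248, 0.058×(-4.107803)=-0.238253, 0.5002×(-0.999423)=-0.499911, 0.0072×(-7.117787)=-0.051248, 0.0145×(-6.107803)=-0.088563, 0.2464×(-2.020926)=-0.497956, 0.0072×(-7.117787)=-0.051248, 0.0072×(-7.117787)=-0.051248, 0.029×(-5.107803)=-0.148126, 0.1159×(-3.109048)=-0.360339.
Sum = -2.089389, so H' = 2.0894.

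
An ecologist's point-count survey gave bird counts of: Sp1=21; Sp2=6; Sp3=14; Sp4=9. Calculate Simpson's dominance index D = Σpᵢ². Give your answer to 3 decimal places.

Total N = 21+6+14+9 = 50, so the proportions are 0.42, 0.12, 0.28, 0.18 (working shown to 5 dp, full precision carried).
D = 0.42² + 0.12² + 0.28² + 0.18² = 0.17640 + 0.01440 + 0.07840 + 0.03240 = 0.30160.
To 3 decimal places, D = 0.302.

0.302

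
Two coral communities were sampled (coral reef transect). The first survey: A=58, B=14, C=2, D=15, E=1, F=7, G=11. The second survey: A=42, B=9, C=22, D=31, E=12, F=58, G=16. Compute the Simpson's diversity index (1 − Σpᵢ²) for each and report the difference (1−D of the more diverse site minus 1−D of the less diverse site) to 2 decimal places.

The first survey: N=108, proportions 0.537, 0.1296, 0.0185, 0.1389, 0.0093, 0.0648, 0.1019, giving 1−D = 0.6605 (working shown to 4 dp, full precision carried).
The second survey: N=190, proportions 0.2211, 0.0474, 0.1158, 0.1632, 0.0632, 0.3053, 0.0842, giving 1−D = 0.8046.
Difference = |0.6605 − 0.8046| = 0.1441, i.e. 0.14 to 2 decimal places.

0.14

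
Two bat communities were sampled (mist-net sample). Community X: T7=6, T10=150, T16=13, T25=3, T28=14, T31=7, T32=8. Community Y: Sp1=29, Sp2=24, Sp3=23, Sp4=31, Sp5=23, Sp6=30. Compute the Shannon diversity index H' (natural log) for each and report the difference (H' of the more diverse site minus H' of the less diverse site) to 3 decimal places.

0.790

Community X: N=201, proportions 0.02985, 0.74627, 0.06468, 0.01493, 0.06965, 0.03483, 0.0398, giving H' = 0.99390 (working shown to 5 dp, full precision carried).
Community Y: N=160, proportions 0.18125, 0.15, 0.14375, 0.19375, 0.14375, 0.1875, giving H' = 1.78363.
Difference = |0.99390 − 1.78363| = 0.78973, i.e. 0.790 to 3 decimal places.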